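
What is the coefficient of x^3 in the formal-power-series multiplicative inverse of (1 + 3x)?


The inverse is 1/(1 + 3x). Apply the geometric identity 1/(1 - y) = sum_{k>=0} y^k with y = -3x:
1/(1 + 3x) = sum_{k>=0} (-3)^k x^k.
So the coefficient of x^3 is (-3)^3 = -27.

-27


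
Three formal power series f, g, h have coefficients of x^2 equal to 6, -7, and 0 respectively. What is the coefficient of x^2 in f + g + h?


Series addition is componentwise:
6 + -7 + 0
= -1

-1


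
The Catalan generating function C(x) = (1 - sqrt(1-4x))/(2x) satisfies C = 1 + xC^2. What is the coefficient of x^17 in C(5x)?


Substituting x -> 5x scales the n-th coefficient by 5^n, so [x^17] C(5x) = 5^17 * C_17.
C_17 = C(2*17, 17)/(18) = 2333606220/18 = 129644790.
So 5^17 * 129644790 = 762939453125 * 129644790 = 98911125183105468750.

98911125183105468750


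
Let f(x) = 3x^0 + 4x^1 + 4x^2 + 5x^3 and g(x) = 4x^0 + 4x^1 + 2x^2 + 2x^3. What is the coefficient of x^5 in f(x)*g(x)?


Cauchy product at x^5:
4*2 + 5*2
= 18

18


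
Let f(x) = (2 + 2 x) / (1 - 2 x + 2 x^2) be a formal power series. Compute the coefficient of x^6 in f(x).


Write f(x) = sum_{k>=0} a_k x^k. Multiplying both sides by 1 - 2 x + 2 x^2 gives
(1 - 2 x + 2 x^2) sum_{k>=0} a_k x^k = 2 + 2 x.
Matching coefficients:
 x^0: a_0 = 2
 x^1: a_1 - 2 a_0 = 2  =>  a_1 = 2*2 + 2 = 6
 x^k (k >= 2): a_k = 2 a_{k-1} - 2 a_{k-2}.
Iterating: a_2 = 8, a_3 = 4, a_4 = -8, a_5 = -24, a_6 = -32.
So the coefficient of x^6 is -32.

-32


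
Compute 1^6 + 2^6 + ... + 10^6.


This power sum has a closed form given by Faulhaber's formula
sum_{k=1}^{m} k^p = (1 / (p + 1)) * sum_{j=0}^{p} C(p + 1, j) B_j m^(p + 1 - j),
but for small m direct computation is fastest:
1 + 64 + 729 + 4096 + 15625 + 46656 + 117649 + 262144 + 531441 + 1000000 = 1978405.

1978405


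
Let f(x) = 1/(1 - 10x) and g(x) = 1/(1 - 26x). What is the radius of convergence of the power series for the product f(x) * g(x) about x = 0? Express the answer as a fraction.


The radius of 1/(1 - 10x) is 1/10 (nearest singularity at x = 1/10), and the radius of 1/(1 - 26x) is 1/26.
The product f(x)*g(x) = 1/((1 - 10x)(1 - 26x)) has singularities at both 1/10 and 1/26, so its radius of convergence is the distance to the nearest one:
min(1/10, 1/26) = 1/26.

1/26


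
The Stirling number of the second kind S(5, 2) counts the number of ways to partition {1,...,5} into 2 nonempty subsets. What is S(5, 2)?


Using the explicit formula S(n,k) = (1/k!) sum_{j=0}^{k} (-1)^(k-j) C(k,j) j^n:
S(5, 2) = 15
Equivalently, S(n,k) is n! times the coefficient of x^n in the EGF (e^x - 1)^k / k!.

15


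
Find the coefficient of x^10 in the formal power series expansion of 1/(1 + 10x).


Write 1/(1 + c x) = 1/(1 - (-c) x) and apply the geometric-series identity
1/(1 - y) = sum_{k>=0} y^k to get 1/(1 + c x) = sum_{k>=0} (-c)^k x^k.
So the coefficient of x^k is (-c)^k = (-1)^k * c^k.
Here c = 10 and k = 10:
(-10)^10 = 1 * 10000000000 = 10000000000

10000000000


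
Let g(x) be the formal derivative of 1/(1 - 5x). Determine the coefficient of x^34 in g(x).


Differentiate termwise: d/dx sum_{k>=0} 5^k x^k = sum_{k>=1} k 5^k x^(k-1) = sum_{j>=0} (j+1) 5^(j+1) x^j.
Equivalently, d/dx [1/(1 - 5x)] = 5/(1 - 5x)^2.
For j = 34: 35 * 5^35 = 35 * 2910383045673370361328125 = 101863406598567962646484375.

101863406598567962646484375


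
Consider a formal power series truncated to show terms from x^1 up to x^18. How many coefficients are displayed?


From x^1 to x^18 inclusive, the count is 18 - 1 + 1 = 18.

18


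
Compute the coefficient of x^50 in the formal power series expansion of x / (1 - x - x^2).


Let f(x) = sum_{k>=0} a_k x^k. Multiplying f(x) * (1 - x - x^2) = x and matching coefficients gives a_0 = 0, a_1 = 1, and a_k = a_{k-1} + a_{k-2} for k >= 2. These are the Fibonacci numbers F_k.
Iterating from F_0 = 0, F_1 = 1:
F_0=0, F_1=1, F_2=1, F_3=2, F_4=3, F_5=5, F_6=8, F_7=13, F_8=21, F_9=34, ...
F_50 = 12586269025.

12586269025


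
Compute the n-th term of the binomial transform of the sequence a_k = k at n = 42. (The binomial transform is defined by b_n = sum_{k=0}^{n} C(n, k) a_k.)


With a_k = k, b_n = sum_{k=0}^{n} C(n, k) k. Using k * C(n, k) = n * C(n-1, k-1) gives b_n = n * sum_{k>=1} C(n-1, k-1) = n * 2^(n-1).
For n = 42: 42 * 2^41 = 42 * 2199023255552 = 92358976733184.

92358976733184


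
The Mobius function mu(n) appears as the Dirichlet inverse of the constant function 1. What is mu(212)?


212 has a squared prime factor, so mu(212) = 0.
Factorization reveals a repeated prime.

0


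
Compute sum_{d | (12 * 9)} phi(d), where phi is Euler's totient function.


First, 12 * 9 = 108. One classical identity is sum_{d | n} phi(d) = n (each k in [1, n] has a unique gcd with n, and among the k's with gcd(k, n) = n/d there are phi(d) of them). So the sum equals 108. We also verify directly:
Divisors of 108: 1, 2, 3, 4, 6, 9, 12, 18, 27, 36, 54, 108.
phi values: 1, 1, 2, 2, 2, 6, 4, 6, 18, 12, 18, 36.
Sum = 108.

108


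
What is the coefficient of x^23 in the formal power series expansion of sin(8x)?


The Maclaurin series is sin(t) = sum_{k>=0} (-1)^k t^(2k+1) / (2k+1)!, so substituting t = 8x, only odd powers of x are nonzero, with coefficient of x^(2k+1) equal to (-1)^k 8^(2k+1) / (2k+1)!.
Write 23 = 2*11 + 1, giving the coefficient (-1)^11 * 8^23 / 23! = -590295810358705651712/25852016738884976640000 = -1125899906842624/49308808782358125.

-1125899906842624/49308808782358125


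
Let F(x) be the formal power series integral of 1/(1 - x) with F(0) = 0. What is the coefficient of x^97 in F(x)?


1/(1 - x) = sum_{k>=0} x^k. Integrating termwise and using F(0) = 0 gives
F(x) = sum_{k>=0} x^(k+1) / (k+1) = sum_{m>=1} x^m / m = -ln(1 - x).
So the coefficient of x^97 is 1/97 = 1/97.

1/97


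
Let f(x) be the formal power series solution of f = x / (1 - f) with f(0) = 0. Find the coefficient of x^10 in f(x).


Apply Lagrange inversion: f = x * phi(f) with phi(t) = 1/(1 - t), so
[x^n] f = (1/n) [t^(n-1)] phi(t)^n = (1/n) [t^(n-1)] (1 - t)^(-n) = (1/n) C(2n - 2, n - 1) = C_{n-1}.
For n = 10: C_9 = C(18, 9) / 10 = 48620/10 = 4862 = 4862.

4862


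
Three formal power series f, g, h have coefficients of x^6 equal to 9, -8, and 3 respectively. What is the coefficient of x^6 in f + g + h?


Series addition is componentwise:
9 + -8 + 3
= 4

4


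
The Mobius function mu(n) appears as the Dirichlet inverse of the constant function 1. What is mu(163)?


163 = 163 (all distinct primes).
mu(163) = (-1)^1 = -1

-1


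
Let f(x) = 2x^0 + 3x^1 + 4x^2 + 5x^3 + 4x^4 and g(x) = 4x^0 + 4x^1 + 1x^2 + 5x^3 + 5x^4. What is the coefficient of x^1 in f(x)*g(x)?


Cauchy product at x^1:
2*4 + 3*4
= 20

20


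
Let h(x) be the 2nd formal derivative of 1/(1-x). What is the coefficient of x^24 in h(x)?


Differentiating 2 times: d^2/dx^2 [1/(1-x)] = 2!/(1-x)^3.
The expansion 1/(1-x)^3 = sum_{k>=0} C(k+2, 2) x^k, so the coefficient of x^n in 2!/(1-x)^3 is 2! * C(n+2, 2).
For n = 24: 2 * C(26, 2) = 2 * 325 = 650

650


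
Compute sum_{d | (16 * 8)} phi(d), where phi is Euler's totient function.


First, 16 * 8 = 128. One classical identity is sum_{d | n} phi(d) = n (each k in [1, n] has a unique gcd with n, and among the k's with gcd(k, n) = n/d there are phi(d) of them). So the sum equals 128. We also verify directly:
Divisors of 128: 1, 2, 4, 8, 16, 32, 64, 128.
phi values: 1, 1, 2, 4, 8, 16, 32, 64.
Sum = 128.

128


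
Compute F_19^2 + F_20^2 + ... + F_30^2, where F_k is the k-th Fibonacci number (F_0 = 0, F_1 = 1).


There is a standard identity sum_{k=0}^{N} F_k^2 = F_N * F_{N+1} (proved inductively from the telescoping relation F_k^2 = F_k F_{k+1} - F_{k-1} F_k). Then
sum_{k=19}^{30} F_k^2 = F_30 F_31 - F_18 F_19.
Computing: F_30 = 832040, F_31 = 1346269, F_18 = 2584, F_19 = 4181.
Sum = 832040 * 1346269 - 2584 * 4181 = 1120138855056.

1120138855056


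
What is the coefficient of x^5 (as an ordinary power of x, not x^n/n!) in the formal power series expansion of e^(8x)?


The exponential series is e^y = sum_{k>=0} y^k / k!. Substituting y = 8x gives
e^(8x) = sum_{k>=0} 8^k x^k / k!.
So the coefficient of x^n is a^n/n! with a = 8, n = 5:
8^5 / 5! = 32768/120 = 4096/15

4096/15


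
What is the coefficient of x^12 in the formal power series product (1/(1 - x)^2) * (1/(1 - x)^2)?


Combine the factors: (1/(1 - x)^2) * (1/(1 - x)^2) = 1/(1 - x)^4.
Then use 1/(1 - x)^r = sum_{k>=0} C(k + r - 1, r - 1) x^k with r = 4 and k = 12:
C(15, 3) = 455.

455


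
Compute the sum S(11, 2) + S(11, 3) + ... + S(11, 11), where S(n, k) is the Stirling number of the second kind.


By definition, S(n, k) counts partitions of an n-set into exactly k nonempty blocks.
Computing row n = 11 for k = 2..11:
S(11, k): 1023, 28501, 145750, 246730, 179487, 63987, 11880, 1155, 55, 1
Sum = 678569.

678569


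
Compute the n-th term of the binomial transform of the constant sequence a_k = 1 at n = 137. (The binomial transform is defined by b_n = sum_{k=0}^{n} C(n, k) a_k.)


With a_k = 1 for all k, b_n = sum_{k=0}^{n} C(n, k) = 2^n by the binomial theorem.
For n = 137: 2^137 = 174224571863520493293247799005065324265472.

174224571863520493293247799005065324265472


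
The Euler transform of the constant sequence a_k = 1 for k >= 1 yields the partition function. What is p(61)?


The Euler transform converts the sequence a_k = 1 into the number of integer partitions.
Using the recurrence or dynamic programming:
p(61) = 1121505

1121505


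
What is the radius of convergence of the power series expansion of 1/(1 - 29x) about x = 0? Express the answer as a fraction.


Expanding 1/(1 - 29x) = sum_{k>=0} 29^k x^k, the series converges when |29x| < 1, i.e., |x| < 1/29.
So the radius of convergence is 1/29 = 1/29.

1/29


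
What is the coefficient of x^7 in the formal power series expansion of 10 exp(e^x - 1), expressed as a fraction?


exp(e^x - 1) is the exponential generating function for the Bell numbers Bell_k: exp(e^x - 1) = sum_{k>=0} Bell_k x^k / k!.
So the coefficient of x^7 in 10 exp(e^x - 1) is 10 Bell_7 / 7!.
Computing: Bell_7 = 877 and 7! = 5040, giving
10 * 877/5040 = 877/504.

877/504


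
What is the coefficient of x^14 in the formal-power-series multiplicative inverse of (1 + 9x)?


The inverse is 1/(1 + 9x). Apply the geometric identity 1/(1 - y) = sum_{k>=0} y^k with y = -9x:
1/(1 + 9x) = sum_{k>=0} (-9)^k x^k.
So the coefficient of x^14 is (-9)^14 = 22876792454961.

22876792454961


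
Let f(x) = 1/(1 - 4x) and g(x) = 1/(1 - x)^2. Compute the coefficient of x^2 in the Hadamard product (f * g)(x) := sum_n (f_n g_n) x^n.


f has coefficients f_k = 4^k. For g = 1/(1 - x)^2 the coefficient is g_k = C(k + 1, 1) = k + 1. The Hadamard coefficient is (f * g)_k = 4^k * (k + 1).
For k = 2: 4^2 * 3 = 16 * 3 = 48.

48


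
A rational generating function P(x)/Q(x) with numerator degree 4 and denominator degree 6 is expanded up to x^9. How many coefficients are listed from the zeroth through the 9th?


Expanding up to x^9 gives the coefficients for x^0, x^1, ..., x^9.
That is 9 + 1 = 10 coefficients in total.

10


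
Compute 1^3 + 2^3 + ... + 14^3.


This power sum has a closed form given by Faulhaber's formula
sum_{k=1}^{m} k^p = (1 / (p + 1)) * sum_{j=0}^{p} C(p + 1, j) B_j m^(p + 1 - j),
but for small m direct computation is fastest:
1 + 8 + 27 + 64 + 125 + 216 + 343 + 512 + 729 + 1000 + 1331 + 1728 + 2197 + 2744 = 11025.

11025


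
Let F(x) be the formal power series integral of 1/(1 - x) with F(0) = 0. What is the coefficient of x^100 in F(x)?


1/(1 - x) = sum_{k>=0} x^k. Integrating termwise and using F(0) = 0 gives
F(x) = sum_{k>=0} x^(k+1) / (k+1) = sum_{m>=1} x^m / m = -ln(1 - x).
So the coefficient of x^100 is 1/100 = 1/100.

1/100


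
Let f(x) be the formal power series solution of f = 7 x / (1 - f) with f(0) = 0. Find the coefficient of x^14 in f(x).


Apply Lagrange inversion: f = 7 x * phi(f) with phi(t) = 1/(1 - t), so
[x^n] f = 7^n * (1/n) [t^(n-1)] phi(t)^n = 7^n * (1/n) [t^(n-1)] (1 - t)^(-n) = 7^n * (1/n) C(2n - 2, n - 1) = 7^n * C_{n-1}.
For n = 14: C_13 = C(26, 13) / 14 = 10400600/14 = 742900.
With the 7^14 = 678223072849 factor, the coefficient is 678223072849 * 742900 = 503851920819522100.

503851920819522100


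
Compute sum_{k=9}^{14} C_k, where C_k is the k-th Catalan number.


C_9 through C_14: 4862, 16796, 58786, 208012, 742900, 2674440
Sum = 4862 + 16796 + 58786 + 208012 + 742900 + 2674440
= 3705796

3705796


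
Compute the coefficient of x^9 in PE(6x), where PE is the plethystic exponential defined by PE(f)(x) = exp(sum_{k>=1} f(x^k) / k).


With f(x) = 6x, the exponent is sum_{k>=1} 6 x^k / k = 6 * (-ln(1 - x)). Exponentiating:
PE(6x) = exp(-6 ln(1 - x)) = 1/(1 - x)^6.
By the negative binomial expansion, [x^n] 1/(1 - x)^6 = C(n + 5, 5).
For n = 9: C(14, 5) = 2002.

2002


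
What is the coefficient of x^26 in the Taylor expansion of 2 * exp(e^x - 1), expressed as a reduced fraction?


exp(e^x - 1) = sum_{k>=0} Bell_k x^k / k!, where Bell_k is the k-th Bell number.
So the coefficient of x^26 is 2 * Bell_26 / 26!.
Computing: Bell_26 = 49631246523618756274 and 26! = 403291461126605635584000000, giving
2 * 49631246523618756274/403291461126605635584000000 = 1459742544812316361/5930756781273612288000000.

1459742544812316361/5930756781273612288000000


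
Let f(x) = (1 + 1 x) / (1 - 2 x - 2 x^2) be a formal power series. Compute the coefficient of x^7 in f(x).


Write f(x) = sum_{k>=0} a_k x^k. Multiplying both sides by 1 - 2 x - 2 x^2 gives
(1 - 2 x - 2 x^2) sum_{k>=0} a_k x^k = 1 + 1 x.
Matching coefficients:
 x^0: a_0 = 1
 x^1: a_1 - 2 a_0 = 1  =>  a_1 = 2*1 + 1 = 3
 x^k (k >= 2): a_k = 2 a_{k-1} + 2 a_{k-2}.
Iterating: a_2 = 8, a_3 = 22, a_4 = 60, a_5 = 164, a_6 = 448, a_7 = 1224.
So the coefficient of x^7 is 1224.

1224


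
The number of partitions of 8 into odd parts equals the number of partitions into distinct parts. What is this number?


Computing partitions of 8 into odd parts (1, 3, 5, ...):
Using the generating function prod_{k>=0} 1/(1-x^(2k+1)),
the count is 6

6


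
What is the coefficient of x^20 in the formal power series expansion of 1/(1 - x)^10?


The negative binomial / multiset identity is
1/(1 - x)^r = sum_{k>=0} C(k + r - 1, r - 1) x^k.
Here r = 10 and k = 20, so the coefficient is
C(20 + 9, 9) = C(29, 9)
= 10015005

10015005


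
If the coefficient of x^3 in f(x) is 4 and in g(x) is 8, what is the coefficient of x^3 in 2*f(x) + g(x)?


Scalar multiplication scales coefficients: 2 * 4 = 8.
Then add the g coefficient: 8 + 8
= 16

16


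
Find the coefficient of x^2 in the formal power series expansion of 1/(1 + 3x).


Write 1/(1 + c x) = 1/(1 - (-c) x) and apply the geometric-series identity
1/(1 - y) = sum_{k>=0} y^k to get 1/(1 + c x) = sum_{k>=0} (-c)^k x^k.
So the coefficient of x^k is (-c)^k = (-1)^k * c^k.
Here c = 3 and k = 2:
(-3)^2 = 1 * 9 = 9

9


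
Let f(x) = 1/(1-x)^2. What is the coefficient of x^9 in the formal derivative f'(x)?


Differentiate: d/dx [ 1/(1-x)^r ] = r / (1-x)^(r+1).
Here r = 2, so f'(x) = 2 / (1-x)^3.
The expansion of 1/(1-x)^(r+1) has coefficient of x^n equal to C(n+r, r).
So the coefficient of x^9 in f'(x) is
2 * C(11, 2) = 2 * 55 = 110

110


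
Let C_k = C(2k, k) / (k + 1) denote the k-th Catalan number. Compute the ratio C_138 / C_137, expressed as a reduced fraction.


Using C_k = (2k)! / (k! (k+1)!), the ratio C_{k+1}/C_k simplifies to
C_{k+1}/C_k = [(2k+2)! / ((k+1)! (k+2)!)] * [k! (k+1)! / (2k)!]
 = (2k+2)(2k+1) / ((k+1)(k+2)) = 2(2k+1) / (k+2).
For k = 137: 2(2*137 + 1) / (137 + 2) = 550/139 = 550/139.

550/139


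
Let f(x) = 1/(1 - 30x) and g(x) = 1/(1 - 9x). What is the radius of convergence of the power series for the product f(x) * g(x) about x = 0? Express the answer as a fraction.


The radius of 1/(1 - 30x) is 1/30 (nearest singularity at x = 1/30), and the radius of 1/(1 - 9x) is 1/9.
The product f(x)*g(x) = 1/((1 - 30x)(1 - 9x)) has singularities at both 1/30 and 1/9, so its radius of convergence is the distance to the nearest one:
min(1/30, 1/9) = 1/30.

1/30


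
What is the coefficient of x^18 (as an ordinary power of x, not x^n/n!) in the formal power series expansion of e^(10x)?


The exponential series is e^y = sum_{k>=0} y^k / k!. Substituting y = 10x gives
e^(10x) = sum_{k>=0} 10^k x^k / k!.
So the coefficient of x^n is a^n/n! with a = 10, n = 18:
10^18 / 18! = 1000000000000000000/6402373705728000 = 122070312500/781539759

122070312500/781539759


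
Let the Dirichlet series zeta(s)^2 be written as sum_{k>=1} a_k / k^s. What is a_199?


The Dirichlet convolution of the constant function 1 with itself gives (1 * 1)(k) = sum_{d | k} 1 = d(k), the number of positive divisors of k.
Since zeta(s) = sum_{k>=1} 1/k^s, we have zeta(s)^2 = sum_{k>=1} d(k)/k^s, so a_k = d(k).
For k = 199: the divisors are 1, 199.
Count = 2.

2


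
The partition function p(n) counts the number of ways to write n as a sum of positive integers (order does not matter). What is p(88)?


Using the generating function prod_{k>=1} 1/(1-x^k), we compute p(88).
By dynamic programming over parts 1 through 88:
p(88) = 44108109

44108109


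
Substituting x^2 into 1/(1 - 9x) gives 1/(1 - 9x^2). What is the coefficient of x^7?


Since 1/(1 - 9x^2) only has even powers of x,
the coefficient of x^7 (odd) is 0.

0


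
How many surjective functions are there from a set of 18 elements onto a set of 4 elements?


By inclusion-exclusion on which target elements are missed, the number of surjections from an n-set onto a k-set is
surj(n, k) = sum_{j=0}^{k} (-1)^j C(k, j) (k - j)^n.
Equivalently surj(n, k) = k! * S(n, k), where S(n, k) is the Stirling number of the second kind.
For n = 18, k = 4:
S(18, 4) = 2798806985, so
surj = 4! * 2798806985 = 24 * 2798806985 = 67171367640.

67171367640


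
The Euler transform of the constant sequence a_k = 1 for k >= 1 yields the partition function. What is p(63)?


The Euler transform converts the sequence a_k = 1 into the number of integer partitions.
Using the recurrence or dynamic programming:
p(63) = 1505499

1505499


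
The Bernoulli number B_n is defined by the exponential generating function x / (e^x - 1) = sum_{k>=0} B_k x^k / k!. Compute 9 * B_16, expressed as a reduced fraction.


Bernoulli numbers can also be computed recursively via B_0 = 1 and sum_{j=0}^{m} C(m+1, j) B_j = 0 for m >= 1. Odd-index Bernoulli numbers vanish for k >= 3.
Computing B_16 = -3617/510, so 9 * B_16 = 9 * -3617/510 = -10851/170.

-10851/170


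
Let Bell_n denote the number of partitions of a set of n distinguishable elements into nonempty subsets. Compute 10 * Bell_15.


Bell_15 can be computed from the Bell triangle or from Dobinski's identity Bell_n = (1/e) * sum_{k>=0} k^n / k!.
Computing Bell_15 = 1382958545.
Then 10 * 1382958545 = 13829585450.

13829585450


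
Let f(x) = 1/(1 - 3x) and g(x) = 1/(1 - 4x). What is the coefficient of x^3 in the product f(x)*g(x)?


The coefficient of x^n in f*g is the Cauchy product: sum_{k=0}^{n} a^k * b^(n-k).
With a=3, b=4, n=3:
sum_{k=0}^{3} 3^k * 4^(3-k)
= 175

175


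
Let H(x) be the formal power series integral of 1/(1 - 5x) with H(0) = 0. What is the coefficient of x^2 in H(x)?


1/(1 - 5x) = sum_{k>=0} 5^k x^k. Integrating termwise with H(0) = 0:
H(x) = sum_{k>=0} 5^k x^(k+1) / (k+1) = sum_{m>=1} 5^(m-1) x^m / m.
For m = 2: 5^1/2 = 5/2 = 5/2.

5/2


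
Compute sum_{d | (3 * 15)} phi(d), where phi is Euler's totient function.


First, 3 * 15 = 45. One classical identity is sum_{d | n} phi(d) = n (each k in [1, n] has a unique gcd with n, and among the k's with gcd(k, n) = n/d there are phi(d) of them). So the sum equals 45. We also verify directly:
Divisors of 45: 1, 3, 5, 9, 15, 45.
phi values: 1, 2, 4, 6, 8, 24.
Sum = 45.

45


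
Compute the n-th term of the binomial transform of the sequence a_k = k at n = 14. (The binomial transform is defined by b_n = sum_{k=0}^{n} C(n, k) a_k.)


With a_k = k, b_n = sum_{k=0}^{n} C(n, k) k. Using k * C(n, k) = n * C(n-1, k-1) gives b_n = n * sum_{k>=1} C(n-1, k-1) = n * 2^(n-1).
For n = 14: 14 * 2^13 = 14 * 8192 = 114688.

114688


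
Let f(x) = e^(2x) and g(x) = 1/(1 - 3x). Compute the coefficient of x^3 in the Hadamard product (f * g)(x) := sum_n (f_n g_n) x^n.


Expanding: f_k = 2^k/k! (from e^(2x)) and g_k = 3^k (from 1/(1 - 3x)). So the Hadamard coefficient (f * g)_k = 2^k 3^k / k! = (6)^k / k!.
For k = 3: 6^3/3! = 216/6 = 36.

36


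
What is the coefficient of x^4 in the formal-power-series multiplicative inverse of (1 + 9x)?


The inverse is 1/(1 + 9x). Apply the geometric identity 1/(1 - y) = sum_{k>=0} y^k with y = -9x:
1/(1 + 9x) = sum_{k>=0} (-9)^k x^k.
So the coefficient of x^4 is (-9)^4 = 6561.

6561


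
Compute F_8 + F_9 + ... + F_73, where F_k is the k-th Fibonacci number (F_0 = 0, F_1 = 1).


Use the identity sum_{k=0}^{N} F_k = F_{N+2} - 1 (which follows from F_{k+2} - F_{k+1} = F_k). Then
sum_{k=8}^{73} F_k = (F_{75} - 1) - (F_{9} - 1) = F_{75} - F_{9}.
Computing: F_{75} = 2111485077978050, F_{9} = 34, so
Sum = 2111485077978050 - 34 = 2111485077978016.

2111485077978016


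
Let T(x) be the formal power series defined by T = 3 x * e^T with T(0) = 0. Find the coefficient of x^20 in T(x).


Apply the Lagrange inversion formula: if T = 3 x * phi(T) with phi(t) = e^t, then
[x^n] T = 3^n * (1/n) [t^(n-1)] phi(t)^n = 3^n * (1/n) [t^(n-1)] e^(n t) = 3^n * (1/n) * n^(n-1) / (n-1)! = 3^n * n^(n-1) / n!.
When c = 1 this is the Cayley count of rooted labeled trees on n vertices, divided by n!.
For n = 20: 3^20 * 20^19 / 20! = 3486784401 * 5242880000000000000000000/2432902008176640000 = 17006112000000000000000/2263261.

17006112000000000000000/2263261


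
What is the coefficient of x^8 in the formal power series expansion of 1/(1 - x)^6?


The expansion 1/(1 - x)^r = sum_{k>=0} C(k + r - 1, r - 1) x^k follows from the multiset / negative-binomial theorem (or from repeated differentiation of the geometric series).
For r = 6 and k = 8:
C(13, 5) = 6227020800 / (120 * 40320) = 1287.

1287


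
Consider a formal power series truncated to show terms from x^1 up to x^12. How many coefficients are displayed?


From x^1 to x^12 inclusive, the count is 12 - 1 + 1 = 12.

12


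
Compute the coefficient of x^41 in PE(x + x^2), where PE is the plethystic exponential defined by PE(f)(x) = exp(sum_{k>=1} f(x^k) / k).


With f(x) = x + x^2, the exponent is sum_{k>=1} (x^k + x^(2k)) / k = -ln(1 - x) - ln(1 - x^2). Exponentiating:
PE(x + x^2) = 1 / ((1 - x)(1 - x^2)).
This is the generating function for partitions of n into parts of size 1 or 2. The number of 2's can be any j in 0..20, and the rest are 1's, so
[x^41] = floor(41/2) + 1 = 21.

21


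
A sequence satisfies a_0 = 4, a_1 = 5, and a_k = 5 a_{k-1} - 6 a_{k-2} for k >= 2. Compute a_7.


The characteristic equation is t^2 - 5 t + 6 = 0, with roots r_1 = 3 and r_2 = 2 (so c_1 = r_1 + r_2, c_2 = -r_1 r_2 as required).
One can use the closed form a_n = A r_1^n + B r_2^n, but direct iteration is more reliable:
a_0 = 4, a_1 = 5, a_2 = 1, a_3 = -25, a_4 = -131, a_5 = -505, a_6 = -1739, a_7 = -5665.
So a_7 = -5665.

-5665


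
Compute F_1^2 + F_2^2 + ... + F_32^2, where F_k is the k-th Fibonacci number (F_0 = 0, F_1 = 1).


There is a standard identity sum_{k=0}^{N} F_k^2 = F_N * F_{N+1} (proved inductively from the telescoping relation F_k^2 = F_k F_{k+1} - F_{k-1} F_k). Then
sum_{k=1}^{32} F_k^2 = F_32 F_33 - F_0 F_1.
Computing: F_32 = 2178309, F_33 = 3524578, F_0 = 0, F_1 = 1.
Sum = 2178309 * 3524578 - 0 * 1 = 7677619978602.

7677619978602


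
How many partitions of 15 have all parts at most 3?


Using the generating function (1-x)^(-1)(1-x^2)^(-1)(1-x^3)^(-1),
the coefficient of x^15 counts these restricted partitions.
Result = 27

27


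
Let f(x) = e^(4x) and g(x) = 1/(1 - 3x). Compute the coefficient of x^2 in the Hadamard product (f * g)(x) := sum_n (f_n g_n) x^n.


Expanding: f_k = 4^k/k! (from e^(4x)) and g_k = 3^k (from 1/(1 - 3x)). So the Hadamard coefficient (f * g)_k = 4^k 3^k / k! = (12)^k / k!.
For k = 2: 12^2/2! = 144/2 = 72.

72


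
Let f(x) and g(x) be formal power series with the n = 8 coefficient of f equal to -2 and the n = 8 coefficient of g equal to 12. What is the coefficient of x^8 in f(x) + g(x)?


Addition of formal power series is termwise.
The coefficient of x^8 in f + g = -2 + 12
= 10

10


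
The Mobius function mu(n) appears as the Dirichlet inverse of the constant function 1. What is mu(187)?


187 = 11 * 17 (all distinct primes).
mu(187) = (-1)^2 = 1

1


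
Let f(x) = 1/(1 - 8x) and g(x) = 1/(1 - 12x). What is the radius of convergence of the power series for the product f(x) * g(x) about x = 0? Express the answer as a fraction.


The radius of 1/(1 - 8x) is 1/8 (nearest singularity at x = 1/8), and the radius of 1/(1 - 12x) is 1/12.
The product f(x)*g(x) = 1/((1 - 8x)(1 - 12x)) has singularities at both 1/8 and 1/12, so its radius of convergence is the distance to the nearest one:
min(1/8, 1/12) = 1/12.

1/12


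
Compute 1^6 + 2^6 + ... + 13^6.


This power sum has a closed form given by Faulhaber's formula
sum_{k=1}^{m} k^p = (1 / (p + 1)) * sum_{j=0}^{p} C(p + 1, j) B_j m^(p + 1 - j),
but for small m direct computation is fastest:
1 + 64 + 729 + 4096 + 15625 + 46656 + 117649 + 262144 + 531441 + 1000000 + 1771561 + 2985984 + 4826809 = 11562759.

11562759


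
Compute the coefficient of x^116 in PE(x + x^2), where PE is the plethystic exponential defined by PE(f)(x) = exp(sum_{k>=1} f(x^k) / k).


With f(x) = x + x^2, the exponent is sum_{k>=1} (x^k + x^(2k)) / k = -ln(1 - x) - ln(1 - x^2). Exponentiating:
PE(x + x^2) = 1 / ((1 - x)(1 - x^2)).
This is the generating function for partitions of n into parts of size 1 or 2. The number of 2's can be any j in 0..58, and the rest are 1's, so
[x^116] = floor(116/2) + 1 = 59.

59


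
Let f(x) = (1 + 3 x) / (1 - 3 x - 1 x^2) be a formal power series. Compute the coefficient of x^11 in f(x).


Write f(x) = sum_{k>=0} a_k x^k. Multiplying both sides by 1 - 3 x - 1 x^2 gives
(1 - 3 x - 1 x^2) sum_{k>=0} a_k x^k = 1 + 3 x.
Matching coefficients:
 x^0: a_0 = 1
 x^1: a_1 - 3 a_0 = 3  =>  a_1 = 3*1 + 3 = 6
 x^k (k >= 2): a_k = 3 a_{k-1} + 1 a_{k-2}.
Iterating: a_2 = 19, a_3 = 63, a_4 = 208, a_5 = 687, a_6 = 2269, a_7 = 7494, a_8 = 24751, a_9 = 81747, a_10 = 269992, a_11 = 891723.
So the coefficient of x^11 is 891723.

891723


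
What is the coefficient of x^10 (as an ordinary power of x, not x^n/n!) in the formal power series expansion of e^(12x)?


The exponential series is e^y = sum_{k>=0} y^k / k!. Substituting y = 12x gives
e^(12x) = sum_{k>=0} 12^k x^k / k!.
So the coefficient of x^n is a^n/n! with a = 12, n = 10:
12^10 / 10! = 61917364224/3628800 = 2985984/175

2985984/175


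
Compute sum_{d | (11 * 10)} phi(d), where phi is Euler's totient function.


First, 11 * 10 = 110. One classical identity is sum_{d | n} phi(d) = n (each k in [1, n] has a unique gcd with n, and among the k's with gcd(k, n) = n/d there are phi(d) of them). So the sum equals 110. We also verify directly:
Divisors of 110: 1, 2, 5, 10, 11, 22, 55, 110.
phi values: 1, 1, 4, 4, 10, 10, 40, 40.
Sum = 110.

110


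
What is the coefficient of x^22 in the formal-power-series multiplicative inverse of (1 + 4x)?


The inverse is 1/(1 + 4x). Apply the geometric identity 1/(1 - y) = sum_{k>=0} y^k with y = -4x:
1/(1 + 4x) = sum_{k>=0} (-4)^k x^k.
So the coefficient of x^22 is (-4)^22 = 17592186044416.

17592186044416


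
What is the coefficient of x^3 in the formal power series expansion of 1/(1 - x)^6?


The expansion 1/(1 - x)^r = sum_{k>=0} C(k + r - 1, r - 1) x^k follows from the multiset / negative-binomial theorem (or from repeated differentiation of the geometric series).
For r = 6 and k = 3:
C(8, 5) = 40320 / (120 * 6) = 56.

56


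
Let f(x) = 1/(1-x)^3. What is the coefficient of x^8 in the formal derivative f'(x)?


Differentiate: d/dx [ 1/(1-x)^r ] = r / (1-x)^(r+1).
Here r = 3, so f'(x) = 3 / (1-x)^4.
The expansion of 1/(1-x)^(r+1) has coefficient of x^n equal to C(n+r, r).
So the coefficient of x^8 in f'(x) is
3 * C(11, 3) = 3 * 165 = 495

495


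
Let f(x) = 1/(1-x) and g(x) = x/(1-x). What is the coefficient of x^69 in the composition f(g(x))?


First simplify the composition: f(g(x)) = 1/(1 - x/(1-x)) = (1-x)/((1-x) - x) = (1-x)/(1-2x).
Now extract the coefficient. Write (1-x)/(1-2x) = 1/(1-2x) - x/(1-2x).
The coefficient of x^n in 1/(1-2x) is 2^n, and in x/(1-2x) is 2^(n-1) (for n >= 1).
So the coefficient of x^69 is 2^69 - 2^68 = 590295810358705651712 - 295147905179352825856 = 295147905179352825856.

295147905179352825856


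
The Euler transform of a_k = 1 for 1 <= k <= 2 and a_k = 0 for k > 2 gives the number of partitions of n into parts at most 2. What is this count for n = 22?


Partitions of 22 into parts at most 2:
Using generating function (1-x)^(-1)(1-x^2)^(-1),
the coefficient of x^22 = 12

12


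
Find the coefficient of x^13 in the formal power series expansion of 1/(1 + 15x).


Write 1/(1 + c x) = 1/(1 - (-c) x) and apply the geometric-series identity
1/(1 - y) = sum_{k>=0} y^k to get 1/(1 + c x) = sum_{k>=0} (-c)^k x^k.
So the coefficient of x^k is (-c)^k = (-1)^k * c^k.
Here c = 15 and k = 13:
(-15)^13 = -1 * 1946195068359375 = -1946195068359375

-1946195068359375


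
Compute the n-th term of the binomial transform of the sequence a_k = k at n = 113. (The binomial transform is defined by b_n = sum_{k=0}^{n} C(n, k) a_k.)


With a_k = k, b_n = sum_{k=0}^{n} C(n, k) k. Using k * C(n, k) = n * C(n-1, k-1) gives b_n = n * sum_{k>=1} C(n-1, k-1) = n * 2^(n-1).
For n = 113: 113 * 2^112 = 113 * 5192296858534827628530496329220096 = 586729545014435522023946085201870848.

586729545014435522023946085201870848


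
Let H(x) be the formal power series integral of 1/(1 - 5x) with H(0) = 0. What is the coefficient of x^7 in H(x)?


1/(1 - 5x) = sum_{k>=0} 5^k x^k. Integrating termwise with H(0) = 0:
H(x) = sum_{k>=0} 5^k x^(k+1) / (k+1) = sum_{m>=1} 5^(m-1) x^m / m.
For m = 7: 5^6/7 = 15625/7 = 15625/7.

15625/7


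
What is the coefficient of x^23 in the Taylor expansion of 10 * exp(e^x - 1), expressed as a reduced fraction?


exp(e^x - 1) = sum_{k>=0} Bell_k x^k / k!, where Bell_k is the k-th Bell number.
So the coefficient of x^23 is 10 * Bell_23 / 23!.
Computing: Bell_23 = 44152005855084346 and 23! = 25852016738884976640000, giving
10 * 44152005855084346/25852016738884976640000 = 22076002927542173/1292600836944248832000.

22076002927542173/1292600836944248832000


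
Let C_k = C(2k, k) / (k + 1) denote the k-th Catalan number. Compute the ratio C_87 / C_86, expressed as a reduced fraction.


Using C_k = (2k)! / (k! (k+1)!), the ratio C_{k+1}/C_k simplifies to
C_{k+1}/C_k = [(2k+2)! / ((k+1)! (k+2)!)] * [k! (k+1)! / (2k)!]
 = (2k+2)(2k+1) / ((k+1)(k+2)) = 2(2k+1) / (k+2).
For k = 86: 2(2*86 + 1) / (86 + 2) = 346/88 = 173/44.

173/44


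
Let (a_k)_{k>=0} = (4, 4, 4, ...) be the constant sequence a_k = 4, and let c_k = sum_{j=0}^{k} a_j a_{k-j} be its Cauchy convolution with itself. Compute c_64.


Since a_j = 4 for all j >= 0, the convolution sum becomes
c_k = sum_{j=0}^{k} 4 * 4 = 16 * (k + 1).
Equivalently, the generating function of (a_k) is 4/(1 - x) and its square is 16/(1 - x)^2 = sum_{k>=0} 16(k + 1) x^k.
For k = 64: 16 * 65 = 1040.

1040


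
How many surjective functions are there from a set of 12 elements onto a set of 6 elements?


By inclusion-exclusion on which target elements are missed, the number of surjections from an n-set onto a k-set is
surj(n, k) = sum_{j=0}^{k} (-1)^j C(k, j) (k - j)^n.
Equivalently surj(n, k) = k! * S(n, k), where S(n, k) is the Stirling number of the second kind.
For n = 12, k = 6:
S(12, 6) = 1323652, so
surj = 6! * 1323652 = 720 * 1323652 = 953029440.

953029440


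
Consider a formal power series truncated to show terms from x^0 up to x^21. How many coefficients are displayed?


From x^0 to x^21 inclusive, the count is 21 - 0 + 1 = 22.

22


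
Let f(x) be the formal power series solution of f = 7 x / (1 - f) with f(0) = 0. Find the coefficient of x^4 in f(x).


Apply Lagrange inversion: f = 7 x * phi(f) with phi(t) = 1/(1 - t), so
[x^n] f = 7^n * (1/n) [t^(n-1)] phi(t)^n = 7^n * (1/n) [t^(n-1)] (1 - t)^(-n) = 7^n * (1/n) C(2n - 2, n - 1) = 7^n * C_{n-1}.
For n = 4: C_3 = C(6, 3) / 4 = 20/4 = 5.
With the 7^4 = 2401 factor, the coefficient is 2401 * 5 = 12005.

12005


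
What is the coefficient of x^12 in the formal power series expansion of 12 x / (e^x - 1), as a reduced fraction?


The exponential generating function for Bernoulli numbers is
x / (e^x - 1) = sum_{k>=0} B_k x^k / k!.
So the coefficient of x^12 in 12 x / (e^x - 1) is 12 B_12 / 12!.
Computing: B_12 = -691/2730, 12! = 479001600, giving
12 * -691/2730 / 479001600 = -691/108972864000.

-691/108972864000


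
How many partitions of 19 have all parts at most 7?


Using the generating function (1-x)^(-1)(1-x^2)^(-1)...(1-x^7)^(-1),
the coefficient of x^19 counts these restricted partitions.
Result = 300

300


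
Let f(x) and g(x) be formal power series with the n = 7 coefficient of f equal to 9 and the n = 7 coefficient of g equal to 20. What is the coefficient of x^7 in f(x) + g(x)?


Addition of formal power series is termwise.
The coefficient of x^7 in f + g = 9 + 20
= 29

29


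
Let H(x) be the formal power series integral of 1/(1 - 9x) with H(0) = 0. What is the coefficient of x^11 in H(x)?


1/(1 - 9x) = sum_{k>=0} 9^k x^k. Integrating termwise with H(0) = 0:
H(x) = sum_{k>=0} 9^k x^(k+1) / (k+1) = sum_{m>=1} 9^(m-1) x^m / m.
For m = 11: 9^10/11 = 3486784401/11 = 3486784401/11.

3486784401/11


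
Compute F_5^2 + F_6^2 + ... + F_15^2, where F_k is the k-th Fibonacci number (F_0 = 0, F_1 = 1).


There is a standard identity sum_{k=0}^{N} F_k^2 = F_N * F_{N+1} (proved inductively from the telescoping relation F_k^2 = F_k F_{k+1} - F_{k-1} F_k). Then
sum_{k=5}^{15} F_k^2 = F_15 F_16 - F_4 F_5.
Computing: F_15 = 610, F_16 = 987, F_4 = 3, F_5 = 5.
Sum = 610 * 987 - 3 * 5 = 602055.

602055


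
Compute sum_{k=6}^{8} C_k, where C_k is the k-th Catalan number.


C_6 through C_8: 132, 429, 1430
Sum = 132 + 429 + 1430
= 1991

1991


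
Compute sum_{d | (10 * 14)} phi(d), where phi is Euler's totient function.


First, 10 * 14 = 140. One classical identity is sum_{d | n} phi(d) = n (each k in [1, n] has a unique gcd with n, and among the k's with gcd(k, n) = n/d there are phi(d) of them). So the sum equals 140. We also verify directly:
Divisors of 140: 1, 2, 4, 5, 7, 10, 14, 20, 28, 35, 70, 140.
phi values: 1, 1, 2, 4, 6, 4, 6, 8, 12, 24, 24, 48.
Sum = 140.

140


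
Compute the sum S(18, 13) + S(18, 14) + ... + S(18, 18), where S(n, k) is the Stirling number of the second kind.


By definition, S(n, k) counts partitions of an n-set into exactly k nonempty blocks.
Computing row n = 18 for k = 13..18:
S(18, k): 125854638, 8408778, 367200, 9996, 153, 1
Sum = 134640766.

134640766


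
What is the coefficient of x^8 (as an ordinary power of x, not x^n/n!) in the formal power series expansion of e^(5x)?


The exponential series is e^y = sum_{k>=0} y^k / k!. Substituting y = 5x gives
e^(5x) = sum_{k>=0} 5^k x^k / k!.
So the coefficient of x^n is a^n/n! with a = 5, n = 8:
5^8 / 8! = 390625/40320 = 78125/8064

78125/8064


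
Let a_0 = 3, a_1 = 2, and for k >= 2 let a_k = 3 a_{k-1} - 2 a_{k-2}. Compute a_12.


Iterating the recurrence forward:
a_0 = 3
a_1 = 2
a_2 = 3*2 - 2*3 = 0
a_3 = 3*0 - 2*2 = -4
a_4 = 3*-4 - 2*0 = -12
a_5 = 3*-12 - 2*-4 = -28
a_6 = 3*-28 - 2*-12 = -60
a_7 = 3*-60 - 2*-28 = -124
a_8 = 3*-124 - 2*-60 = -252
a_9 = 3*-252 - 2*-124 = -508
a_10 = 3*-508 - 2*-252 = -1020
a_11 = 3*-1020 - 2*-508 = -2044
a_12 = 3*-2044 - 2*-1020 = -4092
So a_12 = -4092.

-4092


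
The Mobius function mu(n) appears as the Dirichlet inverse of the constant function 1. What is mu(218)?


218 = 2 * 109 (all distinct primes).
mu(218) = (-1)^2 = 1

1


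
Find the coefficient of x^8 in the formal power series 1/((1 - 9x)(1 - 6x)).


By partial fractions or Cauchy convolution:
The coefficient equals sum_{k=0}^{8} 9^k * 6^(8-k).
= 125780931

125780931


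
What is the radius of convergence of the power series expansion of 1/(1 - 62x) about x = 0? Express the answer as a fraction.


Expanding 1/(1 - 62x) = sum_{k>=0} 62^k x^k, the series converges when |62x| < 1, i.e., |x| < 1/62.
So the radius of convergence is 1/62 = 1/62.

1/62


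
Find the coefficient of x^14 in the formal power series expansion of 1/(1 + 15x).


Write 1/(1 + c x) = 1/(1 - (-c) x) and apply the geometric-series identity
1/(1 - y) = sum_{k>=0} y^k to get 1/(1 + c x) = sum_{k>=0} (-c)^k x^k.
So the coefficient of x^k is (-c)^k = (-1)^k * c^k.
Here c = 15 and k = 14:
(-15)^14 = 1 * 29192926025390625 = 29192926025390625

29192926025390625


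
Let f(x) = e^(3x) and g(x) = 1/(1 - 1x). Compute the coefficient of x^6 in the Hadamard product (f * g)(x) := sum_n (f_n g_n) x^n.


Expanding: f_k = 3^k/k! (from e^(3x)) and g_k = 1^k (from 1/(1 - 1x)). So the Hadamard coefficient (f * g)_k = 3^k 1^k / k! = (3)^k / k!.
For k = 6: 3^6/6! = 729/720 = 81/80.

81/80


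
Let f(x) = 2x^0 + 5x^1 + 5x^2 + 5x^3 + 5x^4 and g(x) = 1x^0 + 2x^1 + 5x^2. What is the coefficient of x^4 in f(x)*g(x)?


Cauchy product at x^4:
5*5 + 5*2 + 5*1
= 40

40


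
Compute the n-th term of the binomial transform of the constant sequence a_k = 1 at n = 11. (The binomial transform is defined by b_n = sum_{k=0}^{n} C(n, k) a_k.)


With a_k = 1 for all k, b_n = sum_{k=0}^{n} C(n, k) = 2^n by the binomial theorem.
For n = 11: 2^11 = 2048.

2048


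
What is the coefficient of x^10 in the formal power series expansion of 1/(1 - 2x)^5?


The general identity 1/(1 - c x)^r = sum_{k>=0} c^k C(k + r - 1, r - 1) x^k follows by substituting y = c x into 1/(1 - y)^r = sum_{k>=0} C(k + r - 1, r - 1) y^k.
For c = 2, r = 5, k = 10:
2^10 * C(14, 4) = 1024 * 1001 = 1025024.

1025024


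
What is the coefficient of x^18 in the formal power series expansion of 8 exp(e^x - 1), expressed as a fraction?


exp(e^x - 1) is the exponential generating function for the Bell numbers Bell_k: exp(e^x - 1) = sum_{k>=0} Bell_k x^k / k!.
So the coefficient of x^18 in 8 exp(e^x - 1) is 8 Bell_18 / 18!.
Computing: Bell_18 = 682076806159 and 18! = 6402373705728000, giving
8 * 682076806159/6402373705728000 = 97439543737/114328101888000.

97439543737/114328101888000


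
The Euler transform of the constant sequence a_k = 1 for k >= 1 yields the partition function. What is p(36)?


The Euler transform converts the sequence a_k = 1 into the number of integer partitions.
Using the recurrence or dynamic programming:
p(36) = 17977

17977


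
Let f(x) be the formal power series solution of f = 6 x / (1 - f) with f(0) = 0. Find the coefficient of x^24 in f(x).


Apply Lagrange inversion: f = 6 x * phi(f) with phi(t) = 1/(1 - t), so
[x^n] f = 6^n * (1/n) [t^(n-1)] phi(t)^n = 6^n * (1/n) [t^(n-1)] (1 - t)^(-n) = 6^n * (1/n) C(2n - 2, n - 1) = 6^n * C_{n-1}.
For n = 24: C_23 = C(46, 23) / 24 = 8233430727600/24 = 343059613650.
With the 6^24 = 4738381338321616896 factor, the coefficient is 4738381338321616896 * 343059613650 = 1625547271250983831785072230400.

1625547271250983831785072230400


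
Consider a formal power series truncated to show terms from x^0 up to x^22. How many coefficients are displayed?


From x^0 to x^22 inclusive, the count is 22 - 0 + 1 = 23.

23


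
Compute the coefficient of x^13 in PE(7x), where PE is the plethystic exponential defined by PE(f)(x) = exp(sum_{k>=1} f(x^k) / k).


With f(x) = 7x, the exponent is sum_{k>=1} 7 x^k / k = 7 * (-ln(1 - x)). Exponentiating:
PE(7x) = exp(-7 ln(1 - x)) = 1/(1 - x)^7.
By the negative binomial expansion, [x^n] 1/(1 - x)^7 = C(n + 6, 6).
For n = 13: C(19, 6) = 27132.

27132
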